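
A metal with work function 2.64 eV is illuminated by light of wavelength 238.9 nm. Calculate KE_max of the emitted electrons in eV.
2.5498 eV

Using Einstein's photoelectric equation: KE_max = hf - φ = hc/λ - φ

First, calculate the photon energy:
E_photon = hc/λ = (6.626×10⁻³⁴ J·s)(3×10⁸ m/s) / (238.9×10⁻⁹ m)
E_photon = 5.1898 eV

Then, the maximum kinetic energy:
KE_max = E_photon - φ = 5.1898 eV - 2.64 eV = 2.5498 eV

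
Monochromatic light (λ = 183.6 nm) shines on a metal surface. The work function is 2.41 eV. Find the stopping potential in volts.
4.3430 V

The stopping potential V_s satisfies: eV_s = KE_max

First, find KE_max using Einstein's equation:
E_photon = hc/λ = 6.7530 eV
KE_max = E_photon - φ = 6.7530 - 2.41 = 4.3430 eV

Since eV_s = KE_max:
V_s = KE_max/e = 4.3430 V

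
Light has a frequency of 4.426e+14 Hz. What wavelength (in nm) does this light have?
677.34 nm

Using the wave equation: c = fλ

Solving for wavelength:
λ = c/f = (3×10⁸ m/s) / (4.426e+14 Hz)
λ = 677.34 nm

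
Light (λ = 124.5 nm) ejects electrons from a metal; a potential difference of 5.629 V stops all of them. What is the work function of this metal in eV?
4.33 eV

The stopping potential gives the maximum kinetic energy: KE_max = eV_s = 5.629 eV

From Einstein's photoelectric equation: KE_max = hc/λ - φ
Rearranging: φ = hc/λ - KE_max

Calculate photon energy:
E_photon = hc/λ = (6.626×10⁻³⁴ J·s)(3×10⁸ m/s) / (124.5×10⁻⁹ m) = 9.9586 eV

Therefore:
φ = 9.9586 - 5.629 = 4.33 eV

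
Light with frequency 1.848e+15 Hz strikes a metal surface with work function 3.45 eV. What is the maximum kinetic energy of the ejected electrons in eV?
4.1927 eV

Using Einstein's photoelectric equation: KE_max = hf - φ

First, calculate the photon energy:
E_photon = hf = (6.626×10⁻³⁴ J·s)(1.848e+15 Hz)
E_photon = 7.6427 eV

Then, the maximum kinetic energy:
KE_max = E_photon - φ = 7.6427 eV - 3.45 eV = 4.1927 eV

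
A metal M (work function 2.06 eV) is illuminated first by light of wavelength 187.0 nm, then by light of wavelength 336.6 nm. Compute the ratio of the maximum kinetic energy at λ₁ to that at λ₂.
2.8151

Using Einstein's equation: KE_max = hc/λ - φ

For λ₁ = 187.0 nm:
E₁ = hc/λ₁ = 6.6302 eV
KE₁ = E₁ - φ = 6.6302 - 2.06 = 4.5702 eV

For λ₂ = 336.6 nm:
E₂ = hc/λ₂ = 3.6834 eV
KE₂ = E₂ - φ = 3.6834 - 2.06 = 1.6234 eV

Ratio: KE₁/KE₂ = 4.5702/1.6234 = 2.8151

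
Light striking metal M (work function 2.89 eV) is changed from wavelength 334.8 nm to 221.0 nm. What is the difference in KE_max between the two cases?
1.9069 eV

Using Einstein's equation: KE_max = hc/λ - φ

For λ₁ = 334.8 nm:
KE₁ = hc/λ₁ - φ = 3.7032 - 2.89 = 0.8132 eV

For λ₂ = 221.0 nm:
KE₂ = hc/λ₂ - φ = 5.6101 - 2.89 = 2.7201 eV

Change in KE:
ΔKE = KE₂ - KE₁ = 2.7201 - 0.8132 = 1.9069 eV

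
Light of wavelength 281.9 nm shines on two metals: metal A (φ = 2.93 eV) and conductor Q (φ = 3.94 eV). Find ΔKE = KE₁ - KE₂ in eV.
1.0100 eV

Using KE_max = hc/λ - φ for each metal:

Photon energy: E = hc/λ = 4.3982 eV

For metal A (φ₁ = 2.93 eV):
KE₁ = E - φ₁ = 4.3982 - 2.93 = 1.4682 eV

For conductor Q (φ₂ = 3.94 eV):
KE₂ = E - φ₂ = 4.3982 - 3.94 = 0.4582 eV

Difference:
ΔKE = KE₁ - KE₂ = 1.4682 - 0.4582 = 1.0100 eV

Note: The difference equals the difference in work functions: 3.94 - 2.93 = 1.01 eV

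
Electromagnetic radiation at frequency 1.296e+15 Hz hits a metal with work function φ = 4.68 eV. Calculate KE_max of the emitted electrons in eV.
0.6798 eV

Using Einstein's photoelectric equation: KE_max = hf - φ

First, calculate the photon energy:
E_photon = hf = (6.626×10⁻³⁴ J·s)(1.296e+15 Hz)
E_photon = 5.3598 eV

Then, the maximum kinetic energy:
KE_max = E_photon - φ = 5.3598 eV - 4.68 eV = 0.6798 eV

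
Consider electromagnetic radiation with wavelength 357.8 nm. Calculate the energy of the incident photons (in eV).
3.4652 eV

Using E = hf = hc/λ:

E = hc/λ = (6.626×10⁻³⁴ J·s)(3×10⁸ m/s) / (357.8×10⁻⁹ m)
E = 3.4652 eV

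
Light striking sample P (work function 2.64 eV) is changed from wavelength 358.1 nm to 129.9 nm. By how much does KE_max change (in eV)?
6.0823 eV

Using Einstein's equation: KE_max = hc/λ - φ

For λ₁ = 358.1 nm:
KE₁ = hc/λ₁ - φ = 3.4623 - 2.64 = 0.8223 eV

For λ₂ = 129.9 nm:
KE₂ = hc/λ₂ - φ = 9.5446 - 2.64 = 6.9046 eV

Change in KE:
ΔKE = KE₂ - KE₁ = 6.9046 - 0.8223 = 6.0823 eV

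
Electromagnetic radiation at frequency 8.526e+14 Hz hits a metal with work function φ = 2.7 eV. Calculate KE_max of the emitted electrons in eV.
0.8261 eV

Using Einstein's photoelectric equation: KE_max = hf - φ

First, calculate the photon energy:
E_photon = hf = (6.626×10⁻³⁴ J·s)(8.526e+14 Hz)
E_photon = 3.5261 eV

Then, the maximum kinetic energy:
KE_max = E_photon - φ = 3.5261 eV - 2.7 eV = 0.8261 eV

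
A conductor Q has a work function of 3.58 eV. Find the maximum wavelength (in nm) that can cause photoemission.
346.32 nm

The threshold wavelength is when the photon energy equals the work function:
hc/λ₀ = φ

Solving for λ₀:
λ₀ = hc/φ = (6.626×10⁻³⁴ J·s)(3×10⁸ m/s) / (3.58 eV × 1.602×10⁻¹⁹ J/eV)
λ₀ = 346.32 nm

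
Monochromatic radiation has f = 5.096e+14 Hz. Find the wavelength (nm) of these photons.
588.29 nm

Using the wave equation: c = fλ

Solving for wavelength:
λ = c/f = (3×10⁸ m/s) / (5.096e+14 Hz)
λ = 588.29 nm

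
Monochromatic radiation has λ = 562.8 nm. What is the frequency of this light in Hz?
5.3268e+14 Hz

Using the wave equation: c = fλ

Solving for frequency:
f = c/λ = (3×10⁸ m/s) / (562.8×10⁻⁹ m)
f = 5.3268e+14 Hz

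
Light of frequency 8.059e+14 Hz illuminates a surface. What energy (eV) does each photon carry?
3.3329 eV

Using E = hf:

E = hf = (6.626×10⁻³⁴ J·s)(8.059e+14 Hz)
E = 3.3329 eV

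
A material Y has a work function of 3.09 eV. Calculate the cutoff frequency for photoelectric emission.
7.4716e+14 Hz

The threshold frequency is when the photon energy equals the work function:
hf₀ = φ

Solving for f₀:
f₀ = φ/h = (3.09 eV × 1.602×10⁻¹⁹ J/eV) / (6.626×10⁻³⁴ J·s)
f₀ = 7.4716e+14 Hz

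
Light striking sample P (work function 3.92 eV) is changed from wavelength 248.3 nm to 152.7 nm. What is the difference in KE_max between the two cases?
3.1261 eV

Using Einstein's equation: KE_max = hc/λ - φ

For λ₁ = 248.3 nm:
KE₁ = hc/λ₁ - φ = 4.9933 - 3.92 = 1.0733 eV

For λ₂ = 152.7 nm:
KE₂ = hc/λ₂ - φ = 8.1195 - 3.92 = 4.1995 eV

Change in KE:
ΔKE = KE₂ - KE₁ = 4.1995 - 1.0733 = 3.1261 eV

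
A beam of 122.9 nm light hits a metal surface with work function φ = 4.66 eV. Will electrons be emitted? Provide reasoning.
Yes

For photoemission, the photon energy must exceed the work function.

Photon energy: E = hc/λ = 10.0882 eV
Work function: φ = 4.66 eV

Since E_photon (10.0882 eV) > φ (4.66 eV), photoemission WILL occur.
The threshold wavelength is λ₀ = hc/φ = 266.1 nm.
Since 122.9 nm < 266.1 nm, the light has sufficient energy.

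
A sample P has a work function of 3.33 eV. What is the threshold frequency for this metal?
8.0519e+14 Hz

The threshold frequency is when the photon energy equals the work function:
hf₀ = φ

Solving for f₀:
f₀ = φ/h = (3.33 eV × 1.602×10⁻¹⁹ J/eV) / (6.626×10⁻³⁴ J·s)
f₀ = 8.0519e+14 Hz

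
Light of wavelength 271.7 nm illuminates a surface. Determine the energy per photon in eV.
4.5633 eV

Using E = hf = hc/λ:

E = hc/λ = (6.626×10⁻³⁴ J·s)(3×10⁸ m/s) / (271.7×10⁻⁹ m)
E = 4.5633 eV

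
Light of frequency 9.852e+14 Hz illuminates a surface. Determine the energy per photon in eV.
4.0745 eV

Using E = hf:

E = hf = (6.626×10⁻³⁴ J·s)(9.852e+14 Hz)
E = 4.0745 eV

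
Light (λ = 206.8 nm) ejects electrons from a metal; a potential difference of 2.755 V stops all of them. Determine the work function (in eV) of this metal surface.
3.24 eV

The stopping potential gives the maximum kinetic energy: KE_max = eV_s = 2.755 eV

From Einstein's photoelectric equation: KE_max = hc/λ - φ
Rearranging: φ = hc/λ - KE_max

Calculate photon energy:
E_photon = hc/λ = (6.626×10⁻³⁴ J·s)(3×10⁸ m/s) / (206.8×10⁻⁹ m) = 5.9954 eV

Therefore:
φ = 5.9954 - 2.755 = 3.24 eV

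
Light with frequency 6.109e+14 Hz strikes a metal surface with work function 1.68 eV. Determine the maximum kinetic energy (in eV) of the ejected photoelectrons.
0.8465 eV

Using Einstein's photoelectric equation: KE_max = hf - φ

First, calculate the photon energy:
E_photon = hf = (6.626×10⁻³⁴ J·s)(6.109e+14 Hz)
E_photon = 2.5265 eV

Then, the maximum kinetic energy:
KE_max = E_photon - φ = 2.5265 eV - 1.68 eV = 0.8465 eV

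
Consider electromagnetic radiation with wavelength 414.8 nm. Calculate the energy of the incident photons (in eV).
2.9890 eV

Using E = hf = hc/λ:

E = hc/λ = (6.626×10⁻³⁴ J·s)(3×10⁸ m/s) / (414.8×10⁻⁹ m)
E = 2.9890 eV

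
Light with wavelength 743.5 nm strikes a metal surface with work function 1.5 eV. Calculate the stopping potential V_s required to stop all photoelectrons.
0.1676 V

The stopping potential V_s satisfies: eV_s = KE_max

First, find KE_max using Einstein's equation:
E_photon = hc/λ = 1.6676 eV
KE_max = E_photon - φ = 1.6676 - 1.5 = 0.1676 eV

Since eV_s = KE_max:
V_s = KE_max/e = 0.1676 V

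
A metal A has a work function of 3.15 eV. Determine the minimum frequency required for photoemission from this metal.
7.6167e+14 Hz

The threshold frequency is when the photon energy equals the work function:
hf₀ = φ

Solving for f₀:
f₀ = φ/h = (3.15 eV × 1.602×10⁻¹⁹ J/eV) / (6.626×10⁻³⁴ J·s)
f₀ = 7.6167e+14 Hz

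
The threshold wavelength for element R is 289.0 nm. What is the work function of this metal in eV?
4.29 eV

At the threshold wavelength, photon energy equals work function:
φ = hc/λ₀

Calculating:
φ = (6.626×10⁻³⁴ J·s)(3×10⁸ m/s) / (289.0×10⁻⁹ m)
φ = 4.29 eV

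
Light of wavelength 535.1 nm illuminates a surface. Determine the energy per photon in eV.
2.3170 eV

Using E = hf = hc/λ:

E = hc/λ = (6.626×10⁻³⁴ J·s)(3×10⁸ m/s) / (535.1×10⁻⁹ m)
E = 2.3170 eV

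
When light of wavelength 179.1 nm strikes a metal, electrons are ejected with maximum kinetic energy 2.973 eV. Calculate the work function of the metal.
3.95 eV

From Einstein's photoelectric equation: KE_max = hf - φ = hc/λ - φ

Rearranging for φ:
φ = hc/λ - KE_max

Calculate photon energy:
E_photon = hc/λ = 6.9226 eV

Therefore:
φ = 6.9226 - 2.973 = 3.95 eV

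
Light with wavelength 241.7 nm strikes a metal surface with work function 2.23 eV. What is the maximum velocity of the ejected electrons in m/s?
1.0100e+06 m/s

First, find the maximum kinetic energy:
E_photon = hc/λ = 5.1297 eV
KE_max = E_photon - φ = 5.1297 - 2.23 = 2.8997 eV

Convert to Joules: KE_max = 2.8997 × 1.602×10⁻¹⁹ J = 4.6458e-19 J

Then use KE = ½mv² to find velocity:
v = √(2·KE/m) = √(2 × 4.6458e-19 J / 9.109e-31 kg)
v = 1.0100e+06 m/s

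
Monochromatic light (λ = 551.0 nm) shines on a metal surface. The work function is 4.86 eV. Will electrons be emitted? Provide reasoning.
No

For photoemission, the photon energy must exceed the work function.

Photon energy: E = hc/λ = 2.2502 eV
Work function: φ = 4.86 eV

Since E_photon (2.2502 eV) < φ (4.86 eV), photoemission will NOT occur.
The threshold wavelength is λ₀ = hc/φ = 255.1 nm.
Since 551.0 nm > 255.1 nm, the photons lack sufficient energy.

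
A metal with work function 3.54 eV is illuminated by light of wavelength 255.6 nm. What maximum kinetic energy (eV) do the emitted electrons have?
1.3107 eV

Using Einstein's photoelectric equation: KE_max = hf - φ = hc/λ - φ

First, calculate the photon energy:
E_photon = hc/λ = (6.626×10⁻³⁴ J·s)(3×10⁸ m/s) / (255.6×10⁻⁹ m)
E_photon = 4.8507 eV

Then, the maximum kinetic energy:
KE_max = E_photon - φ = 4.8507 eV - 3.54 eV = 1.3107 eV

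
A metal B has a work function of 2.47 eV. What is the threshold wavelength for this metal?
501.96 nm

The threshold wavelength is when the photon energy equals the work function:
hc/λ₀ = φ

Solving for λ₀:
λ₀ = hc/φ = (6.626×10⁻³⁴ J·s)(3×10⁸ m/s) / (2.47 eV × 1.602×10⁻¹⁹ J/eV)
λ₀ = 501.96 nm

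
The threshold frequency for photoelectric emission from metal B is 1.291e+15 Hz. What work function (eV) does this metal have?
5.34 eV

At the threshold frequency, photon energy equals work function:
φ = hf₀

Calculating:
φ = (6.626×10⁻³⁴ J·s)(1.291e+15 Hz)
φ = 5.34 eV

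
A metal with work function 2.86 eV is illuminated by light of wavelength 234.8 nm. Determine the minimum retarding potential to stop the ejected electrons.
2.4204 V

The stopping potential V_s satisfies: eV_s = KE_max

First, find KE_max using Einstein's equation:
E_photon = hc/λ = 5.2804 eV
KE_max = E_photon - φ = 5.2804 - 2.86 = 2.4204 eV

Since eV_s = KE_max:
V_s = KE_max/e = 2.4204 V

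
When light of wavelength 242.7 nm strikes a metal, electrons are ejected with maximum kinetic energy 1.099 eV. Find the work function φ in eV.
4.01 eV

From Einstein's photoelectric equation: KE_max = hf - φ = hc/λ - φ

Rearranging for φ:
φ = hc/λ - KE_max

Calculate photon energy:
E_photon = hc/λ = 5.1085 eV

Therefore:
φ = 5.1085 - 1.099 = 4.01 eV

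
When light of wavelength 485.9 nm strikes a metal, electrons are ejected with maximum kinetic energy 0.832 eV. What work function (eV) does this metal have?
1.72 eV

From Einstein's photoelectric equation: KE_max = hf - φ = hc/λ - φ

Rearranging for φ:
φ = hc/λ - KE_max

Calculate photon energy:
E_photon = hc/λ = 2.5516 eV

Therefore:
φ = 2.5516 - 0.832 = 1.72 eV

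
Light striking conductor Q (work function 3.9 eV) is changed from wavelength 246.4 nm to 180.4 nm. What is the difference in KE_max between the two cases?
1.8409 eV

Using Einstein's equation: KE_max = hc/λ - φ

For λ₁ = 246.4 nm:
KE₁ = hc/λ₁ - φ = 5.0318 - 3.9 = 1.1318 eV

For λ₂ = 180.4 nm:
KE₂ = hc/λ₂ - φ = 6.8727 - 3.9 = 2.9727 eV

Change in KE:
ΔKE = KE₂ - KE₁ = 2.9727 - 1.1318 = 1.8409 eV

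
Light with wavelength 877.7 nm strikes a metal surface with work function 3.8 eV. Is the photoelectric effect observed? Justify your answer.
No

For photoemission, the photon energy must exceed the work function.

Photon energy: E = hc/λ = 1.4126 eV
Work function: φ = 3.8 eV

Since E_photon (1.4126 eV) < φ (3.8 eV), photoemission will NOT occur.
The threshold wavelength is λ₀ = hc/φ = 326.3 nm.
Since 877.7 nm > 326.3 nm, the photons lack sufficient energy.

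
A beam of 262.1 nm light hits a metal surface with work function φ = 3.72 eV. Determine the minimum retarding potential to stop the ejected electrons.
1.0104 V

The stopping potential V_s satisfies: eV_s = KE_max

First, find KE_max using Einstein's equation:
E_photon = hc/λ = 4.7304 eV
KE_max = E_photon - φ = 4.7304 - 3.72 = 1.0104 eV

Since eV_s = KE_max:
V_s = KE_max/e = 1.0104 V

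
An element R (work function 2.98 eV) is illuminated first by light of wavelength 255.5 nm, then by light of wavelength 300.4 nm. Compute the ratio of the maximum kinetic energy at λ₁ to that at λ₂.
1.6322

Using Einstein's equation: KE_max = hc/λ - φ

For λ₁ = 255.5 nm:
E₁ = hc/λ₁ = 4.8526 eV
KE₁ = E₁ - φ = 4.8526 - 2.98 = 1.8726 eV

For λ₂ = 300.4 nm:
E₂ = hc/λ₂ = 4.1273 eV
KE₂ = E₂ - φ = 4.1273 - 2.98 = 1.1473 eV

Ratio: KE₁/KE₂ = 1.8726/1.1473 = 1.6322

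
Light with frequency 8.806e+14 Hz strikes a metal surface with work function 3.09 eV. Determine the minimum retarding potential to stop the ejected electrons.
0.5519 V

The stopping potential V_s satisfies: eV_s = KE_max

First, find KE_max using Einstein's equation:
E_photon = hf = (6.626×10⁻³⁴ J·s)(8.806e+14 Hz) = 3.6419 eV
KE_max = E_photon - φ = 3.6419 - 3.09 = 0.5519 eV

Since eV_s = KE_max:
V_s = KE_max/e = 0.5519 V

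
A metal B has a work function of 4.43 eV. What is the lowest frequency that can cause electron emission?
1.0712e+15 Hz

The threshold frequency is when the photon energy equals the work function:
hf₀ = φ

Solving for f₀:
f₀ = φ/h = (4.43 eV × 1.602×10⁻¹⁹ J/eV) / (6.626×10⁻³⁴ J·s)
f₀ = 1.0712e+15 Hz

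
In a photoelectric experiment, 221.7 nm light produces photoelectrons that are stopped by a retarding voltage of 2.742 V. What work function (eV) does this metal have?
2.85 eV

The stopping potential gives the maximum kinetic energy: KE_max = eV_s = 2.742 eV

From Einstein's photoelectric equation: KE_max = hc/λ - φ
Rearranging: φ = hc/λ - KE_max

Calculate photon energy:
E_photon = hc/λ = (6.626×10⁻³⁴ J·s)(3×10⁸ m/s) / (221.7×10⁻⁹ m) = 5.5924 eV

Therefore:
φ = 5.5924 - 2.742 = 2.85 eV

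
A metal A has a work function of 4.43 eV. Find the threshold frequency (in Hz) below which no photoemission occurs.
1.0712e+15 Hz

The threshold frequency is when the photon energy equals the work function:
hf₀ = φ

Solving for f₀:
f₀ = φ/h = (4.43 eV × 1.602×10⁻¹⁹ J/eV) / (6.626×10⁻³⁴ J·s)
f₀ = 1.0712e+15 Hz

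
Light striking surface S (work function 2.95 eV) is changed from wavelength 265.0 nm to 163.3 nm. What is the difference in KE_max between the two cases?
2.9138 eV

Using Einstein's equation: KE_max = hc/λ - φ

For λ₁ = 265.0 nm:
KE₁ = hc/λ₁ - φ = 4.6786 - 2.95 = 1.7286 eV

For λ₂ = 163.3 nm:
KE₂ = hc/λ₂ - φ = 7.5924 - 2.95 = 4.6424 eV

Change in KE:
ΔKE = KE₂ - KE₁ = 4.6424 - 1.7286 = 2.9138 eV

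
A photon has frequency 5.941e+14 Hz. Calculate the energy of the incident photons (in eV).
2.4570 eV

Using E = hf:

E = hf = (6.626×10⁻³⁴ J·s)(5.941e+14 Hz)
E = 2.4570 eV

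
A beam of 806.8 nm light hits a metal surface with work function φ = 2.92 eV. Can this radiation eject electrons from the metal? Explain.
No

For photoemission, the photon energy must exceed the work function.

Photon energy: E = hc/λ = 1.5367 eV
Work function: φ = 2.92 eV

Since E_photon (1.5367 eV) < φ (2.92 eV), photoemission will NOT occur.
The threshold wavelength is λ₀ = hc/φ = 424.6 nm.
Since 806.8 nm > 424.6 nm, the photons lack sufficient energy.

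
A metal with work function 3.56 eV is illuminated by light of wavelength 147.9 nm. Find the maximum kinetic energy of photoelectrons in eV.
4.8230 eV

Using Einstein's photoelectric equation: KE_max = hf - φ = hc/λ - φ

First, calculate the photon energy:
E_photon = hc/λ = (6.626×10⁻³⁴ J·s)(3×10⁸ m/s) / (147.9×10⁻⁹ m)
E_photon = 8.3830 eV

Then, the maximum kinetic energy:
KE_max = E_photon - φ = 8.3830 eV - 3.56 eV = 4.8230 eV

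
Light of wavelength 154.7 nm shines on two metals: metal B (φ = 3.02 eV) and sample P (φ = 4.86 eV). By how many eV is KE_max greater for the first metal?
1.8400 eV

Using KE_max = hc/λ - φ for each metal:

Photon energy: E = hc/λ = 8.0145 eV

For metal B (φ₁ = 3.02 eV):
KE₁ = E - φ₁ = 8.0145 - 3.02 = 4.9945 eV

For sample P (φ₂ = 4.86 eV):
KE₂ = E - φ₂ = 8.0145 - 4.86 = 3.1545 eV

Difference:
ΔKE = KE₁ - KE₂ = 4.9945 - 3.1545 = 1.8400 eV

Note: The difference equals the difference in work functions: 4.86 - 3.02 = 1.84 eV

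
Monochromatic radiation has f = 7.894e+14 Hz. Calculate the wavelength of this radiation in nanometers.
379.77 nm

Using the wave equation: c = fλ

Solving for wavelength:
λ = c/f = (3×10⁸ m/s) / (7.894e+14 Hz)
λ = 379.77 nm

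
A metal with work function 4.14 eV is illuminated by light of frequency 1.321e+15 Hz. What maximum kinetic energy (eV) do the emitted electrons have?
1.3232 eV

Using Einstein's photoelectric equation: KE_max = hf - φ

First, calculate the photon energy:
E_photon = hf = (6.626×10⁻³⁴ J·s)(1.321e+15 Hz)
E_photon = 5.4632 eV

Then, the maximum kinetic energy:
KE_max = E_photon - φ = 5.4632 eV - 4.14 eV = 1.3232 eV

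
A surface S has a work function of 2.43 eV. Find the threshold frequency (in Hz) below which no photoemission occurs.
5.8757e+14 Hz

The threshold frequency is when the photon energy equals the work function:
hf₀ = φ

Solving for f₀:
f₀ = φ/h = (2.43 eV × 1.602×10⁻¹⁹ J/eV) / (6.626×10⁻³⁴ J·s)
f₀ = 5.8757e+14 Hz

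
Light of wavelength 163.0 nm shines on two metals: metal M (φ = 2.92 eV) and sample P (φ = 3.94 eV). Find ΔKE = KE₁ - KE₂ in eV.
1.0200 eV

Using KE_max = hc/λ - φ for each metal:

Photon energy: E = hc/λ = 7.6064 eV

For metal M (φ₁ = 2.92 eV):
KE₁ = E - φ₁ = 7.6064 - 2.92 = 4.6864 eV

For sample P (φ₂ = 3.94 eV):
KE₂ = E - φ₂ = 7.6064 - 3.94 = 3.6664 eV

Difference:
ΔKE = KE₁ - KE₂ = 4.6864 - 3.6664 = 1.0200 eV

Note: The difference equals the difference in work functions: 3.94 - 2.92 = 1.02 eV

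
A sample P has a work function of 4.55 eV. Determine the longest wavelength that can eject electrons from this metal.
272.49 nm

The threshold wavelength is when the photon energy equals the work function:
hc/λ₀ = φ

Solving for λ₀:
λ₀ = hc/φ = (6.626×10⁻³⁴ J·s)(3×10⁸ m/s) / (4.55 eV × 1.602×10⁻¹⁹ J/eV)
λ₀ = 272.49 nm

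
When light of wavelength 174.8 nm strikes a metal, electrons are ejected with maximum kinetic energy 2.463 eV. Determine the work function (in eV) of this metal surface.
4.63 eV

From Einstein's photoelectric equation: KE_max = hf - φ = hc/λ - φ

Rearranging for φ:
φ = hc/λ - KE_max

Calculate photon energy:
E_photon = hc/λ = 7.0929 eV

Therefore:
φ = 7.0929 - 2.463 = 4.63 eV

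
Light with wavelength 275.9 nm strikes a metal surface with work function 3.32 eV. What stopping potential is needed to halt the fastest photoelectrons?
1.1738 V

The stopping potential V_s satisfies: eV_s = KE_max

First, find KE_max using Einstein's equation:
E_photon = hc/λ = 4.4938 eV
KE_max = E_photon - φ = 4.4938 - 3.32 = 1.1738 eV

Since eV_s = KE_max:
V_s = KE_max/e = 1.1738 V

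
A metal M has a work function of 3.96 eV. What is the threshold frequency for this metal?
9.5752e+14 Hz

The threshold frequency is when the photon energy equals the work function:
hf₀ = φ

Solving for f₀:
f₀ = φ/h = (3.96 eV × 1.602×10⁻¹⁹ J/eV) / (6.626×10⁻³⁴ J·s)
f₀ = 9.5752e+14 Hz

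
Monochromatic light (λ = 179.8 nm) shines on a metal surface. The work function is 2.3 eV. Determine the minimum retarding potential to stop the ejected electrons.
4.5957 V

The stopping potential V_s satisfies: eV_s = KE_max

First, find KE_max using Einstein's equation:
E_photon = hc/λ = 6.8957 eV
KE_max = E_photon - φ = 6.8957 - 2.3 = 4.5957 eV

Since eV_s = KE_max:
V_s = KE_max/e = 4.5957 V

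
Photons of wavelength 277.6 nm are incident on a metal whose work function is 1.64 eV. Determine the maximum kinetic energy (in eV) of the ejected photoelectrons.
2.8263 eV

Using Einstein's photoelectric equation: KE_max = hf - φ = hc/λ - φ

First, calculate the photon energy:
E_photon = hc/λ = (6.626×10⁻³⁴ J·s)(3×10⁸ m/s) / (277.6×10⁻⁹ m)
E_photon = 4.4663 eV

Then, the maximum kinetic energy:
KE_max = E_photon - φ = 4.4663 eV - 1.64 eV = 2.8263 eV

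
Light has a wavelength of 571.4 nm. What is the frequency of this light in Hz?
5.2466e+14 Hz

Using the wave equation: c = fλ

Solving for frequency:
f = c/λ = (3×10⁸ m/s) / (571.4×10⁻⁹ m)
f = 5.2466e+14 Hz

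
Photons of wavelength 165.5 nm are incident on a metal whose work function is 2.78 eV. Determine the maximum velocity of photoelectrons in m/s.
1.2874e+06 m/s

First, find the maximum kinetic energy:
E_photon = hc/λ = 7.4915 eV
KE_max = E_photon - φ = 7.4915 - 2.78 = 4.7115 eV

Convert to Joules: KE_max = 4.7115 × 1.602×10⁻¹⁹ J = 7.5486e-19 J

Then use KE = ½mv² to find velocity:
v = √(2·KE/m) = √(2 × 7.5486e-19 J / 9.109e-31 kg)
v = 1.2874e+06 m/s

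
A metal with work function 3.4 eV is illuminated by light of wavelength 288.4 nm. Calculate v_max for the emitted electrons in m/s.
5.6236e+05 m/s

First, find the maximum kinetic energy:
E_photon = hc/λ = 4.2990 eV
KE_max = E_photon - φ = 4.2990 - 3.4 = 0.8990 eV

Convert to Joules: KE_max = 0.8990 × 1.602×10⁻¹⁹ J = 1.4404e-19 J

Then use KE = ½mv² to find velocity:
v = √(2·KE/m) = √(2 × 1.4404e-19 J / 9.109e-31 kg)
v = 5.6236e+05 m/s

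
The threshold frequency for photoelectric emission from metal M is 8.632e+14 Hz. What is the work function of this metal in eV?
3.57 eV

At the threshold frequency, photon energy equals work function:
φ = hf₀

Calculating:
φ = (6.626×10⁻³⁴ J·s)(8.632e+14 Hz)
φ = 3.57 eV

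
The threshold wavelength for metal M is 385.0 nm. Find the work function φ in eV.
3.22 eV

At the threshold wavelength, photon energy equals work function:
φ = hc/λ₀

Calculating:
φ = (6.626×10⁻³⁴ J·s)(3×10⁸ m/s) / (385.0×10⁻⁹ m)
φ = 3.22 eV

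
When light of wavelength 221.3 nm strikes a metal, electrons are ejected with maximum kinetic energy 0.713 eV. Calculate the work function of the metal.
4.89 eV

From Einstein's photoelectric equation: KE_max = hf - φ = hc/λ - φ

Rearranging for φ:
φ = hc/λ - KE_max

Calculate photon energy:
E_photon = hc/λ = 5.6025 eV

Therefore:
φ = 5.6025 - 0.713 = 4.89 eV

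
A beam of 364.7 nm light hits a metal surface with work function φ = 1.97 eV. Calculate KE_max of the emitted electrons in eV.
1.4296 eV

Using Einstein's photoelectric equation: KE_max = hf - φ = hc/λ - φ

First, calculate the photon energy:
E_photon = hc/λ = (6.626×10⁻³⁴ J·s)(3×10⁸ m/s) / (364.7×10⁻⁹ m)
E_photon = 3.3996 eV

Then, the maximum kinetic energy:
KE_max = E_photon - φ = 3.3996 eV - 1.97 eV = 1.4296 eV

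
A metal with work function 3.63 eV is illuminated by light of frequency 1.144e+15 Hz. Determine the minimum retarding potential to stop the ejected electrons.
1.1012 V

The stopping potential V_s satisfies: eV_s = KE_max

First, find KE_max using Einstein's equation:
E_photon = hf = (6.626×10⁻³⁴ J·s)(1.144e+15 Hz) = 4.7312 eV
KE_max = E_photon - φ = 4.7312 - 3.63 = 1.1012 eV

Since eV_s = KE_max:
V_s = KE_max/e = 1.1012 V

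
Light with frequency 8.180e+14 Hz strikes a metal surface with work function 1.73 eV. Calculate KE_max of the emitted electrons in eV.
1.6530 eV

Using Einstein's photoelectric equation: KE_max = hf - φ

First, calculate the photon energy:
E_photon = hf = (6.626×10⁻³⁴ J·s)(8.180e+14 Hz)
E_photon = 3.3830 eV

Then, the maximum kinetic energy:
KE_max = E_photon - φ = 3.3830 eV - 1.73 eV = 1.6530 eV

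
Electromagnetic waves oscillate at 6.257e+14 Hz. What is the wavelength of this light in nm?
479.13 nm

Using the wave equation: c = fλ

Solving for wavelength:
λ = c/f = (3×10⁸ m/s) / (6.257e+14 Hz)
λ = 479.13 nm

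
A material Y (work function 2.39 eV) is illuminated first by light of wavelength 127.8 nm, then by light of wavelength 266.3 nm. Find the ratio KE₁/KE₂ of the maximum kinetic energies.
3.2268

Using Einstein's equation: KE_max = hc/λ - φ

For λ₁ = 127.8 nm:
E₁ = hc/λ₁ = 9.7014 eV
KE₁ = E₁ - φ = 9.7014 - 2.39 = 7.3114 eV

For λ₂ = 266.3 nm:
E₂ = hc/λ₂ = 4.6558 eV
KE₂ = E₂ - φ = 4.6558 - 2.39 = 2.2658 eV

Ratio: KE₁/KE₂ = 7.3114/2.2658 = 3.2268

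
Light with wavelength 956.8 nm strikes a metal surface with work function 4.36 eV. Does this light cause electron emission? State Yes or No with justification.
No

For photoemission, the photon energy must exceed the work function.

Photon energy: E = hc/λ = 1.2958 eV
Work function: φ = 4.36 eV

Since E_photon (1.2958 eV) < φ (4.36 eV), photoemission will NOT occur.
The threshold wavelength is λ₀ = hc/φ = 284.4 nm.
Since 956.8 nm > 284.4 nm, the photons lack sufficient energy.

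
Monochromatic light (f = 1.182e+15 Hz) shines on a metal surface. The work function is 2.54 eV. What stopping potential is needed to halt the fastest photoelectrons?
2.3484 V

The stopping potential V_s satisfies: eV_s = KE_max

First, find KE_max using Einstein's equation:
E_photon = hf = (6.626×10⁻³⁴ J·s)(1.182e+15 Hz) = 4.8884 eV
KE_max = E_photon - φ = 4.8884 - 2.54 = 2.3484 eV

Since eV_s = KE_max:
V_s = KE_max/e = 2.3484 V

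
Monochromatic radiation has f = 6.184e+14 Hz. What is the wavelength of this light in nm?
484.79 nm

Using the wave equation: c = fλ

Solving for wavelength:
λ = c/f = (3×10⁸ m/s) / (6.184e+14 Hz)
λ = 484.79 nm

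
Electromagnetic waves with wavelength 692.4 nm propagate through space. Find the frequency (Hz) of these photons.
4.3298e+14 Hz

Using the wave equation: c = fλ

Solving for frequency:
f = c/λ = (3×10⁸ m/s) / (692.4×10⁻⁹ m)
f = 4.3298e+14 Hz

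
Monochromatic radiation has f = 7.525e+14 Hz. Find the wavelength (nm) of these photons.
398.40 nm

Using the wave equation: c = fλ

Solving for wavelength:
λ = c/f = (3×10⁸ m/s) / (7.525e+14 Hz)
λ = 398.40 nm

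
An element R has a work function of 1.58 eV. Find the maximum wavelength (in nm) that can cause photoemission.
784.71 nm

The threshold wavelength is when the photon energy equals the work function:
hc/λ₀ = φ

Solving for λ₀:
λ₀ = hc/φ = (6.626×10⁻³⁴ J·s)(3×10⁸ m/s) / (1.58 eV × 1.602×10⁻¹⁹ J/eV)
λ₀ = 784.71 nm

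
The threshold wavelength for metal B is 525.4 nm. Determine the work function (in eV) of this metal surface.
2.36 eV

At the threshold wavelength, photon energy equals work function:
φ = hc/λ₀

Calculating:
φ = (6.626×10⁻³⁴ J·s)(3×10⁸ m/s) / (525.4×10⁻⁹ m)
φ = 2.36 eV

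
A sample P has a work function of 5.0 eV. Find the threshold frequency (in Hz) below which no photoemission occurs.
1.2090e+15 Hz

The threshold frequency is when the photon energy equals the work function:
hf₀ = φ

Solving for f₀:
f₀ = φ/h = (5.0 eV × 1.602×10⁻¹⁹ J/eV) / (6.626×10⁻³⁴ J·s)
f₀ = 1.2090e+15 Hz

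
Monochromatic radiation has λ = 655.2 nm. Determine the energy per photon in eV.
1.8923 eV

Using E = hf = hc/λ:

E = hc/λ = (6.626×10⁻³⁴ J·s)(3×10⁸ m/s) / (655.2×10⁻⁹ m)
E = 1.8923 eV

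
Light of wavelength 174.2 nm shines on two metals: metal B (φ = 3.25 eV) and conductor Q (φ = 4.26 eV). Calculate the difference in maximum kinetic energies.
1.0100 eV

Using KE_max = hc/λ - φ for each metal:

Photon energy: E = hc/λ = 7.1173 eV

For metal B (φ₁ = 3.25 eV):
KE₁ = E - φ₁ = 7.1173 - 3.25 = 3.8673 eV

For conductor Q (φ₂ = 4.26 eV):
KE₂ = E - φ₂ = 7.1173 - 4.26 = 2.8573 eV

Difference:
ΔKE = KE₁ - KE₂ = 3.8673 - 2.8573 = 1.0100 eV

Note: The difference equals the difference in work functions: 4.26 - 3.25 = 1.01 eV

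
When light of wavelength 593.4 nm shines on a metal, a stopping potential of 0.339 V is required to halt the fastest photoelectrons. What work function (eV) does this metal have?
1.75 eV

The stopping potential gives the maximum kinetic energy: KE_max = eV_s = 0.339 eV

From Einstein's photoelectric equation: KE_max = hc/λ - φ
Rearranging: φ = hc/λ - KE_max

Calculate photon energy:
E_photon = hc/λ = (6.626×10⁻³⁴ J·s)(3×10⁸ m/s) / (593.4×10⁻⁹ m) = 2.0894 eV

Therefore:
φ = 2.0894 - 0.339 = 1.75 eV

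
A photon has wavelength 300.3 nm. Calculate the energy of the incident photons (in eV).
4.1287 eV

Using E = hf = hc/λ:

E = hc/λ = (6.626×10⁻³⁴ J·s)(3×10⁸ m/s) / (300.3×10⁻⁹ m)
E = 4.1287 eV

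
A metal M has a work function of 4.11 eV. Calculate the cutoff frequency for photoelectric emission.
9.9379e+14 Hz

The threshold frequency is when the photon energy equals the work function:
hf₀ = φ

Solving for f₀:
f₀ = φ/h = (4.11 eV × 1.602×10⁻¹⁹ J/eV) / (6.626×10⁻³⁴ J·s)
f₀ = 9.9379e+14 Hz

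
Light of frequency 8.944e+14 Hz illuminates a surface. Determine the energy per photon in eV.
3.6989 eV

Using E = hf:

E = hf = (6.626×10⁻³⁴ J·s)(8.944e+14 Hz)
E = 3.6989 eV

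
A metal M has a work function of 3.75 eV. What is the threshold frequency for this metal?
9.0675e+14 Hz

The threshold frequency is when the photon energy equals the work function:
hf₀ = φ

Solving for f₀:
f₀ = φ/h = (3.75 eV × 1.602×10⁻¹⁹ J/eV) / (6.626×10⁻³⁴ J·s)
f₀ = 9.0675e+14 Hz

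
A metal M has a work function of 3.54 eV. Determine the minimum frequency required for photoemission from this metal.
8.5597e+14 Hz

The threshold frequency is when the photon energy equals the work function:
hf₀ = φ

Solving for f₀:
f₀ = φ/h = (3.54 eV × 1.602×10⁻¹⁹ J/eV) / (6.626×10⁻³⁴ J·s)
f₀ = 8.5597e+14 Hz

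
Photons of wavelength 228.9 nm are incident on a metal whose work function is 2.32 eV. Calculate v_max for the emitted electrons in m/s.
1.0437e+06 m/s

First, find the maximum kinetic energy:
E_photon = hc/λ = 5.4165 eV
KE_max = E_photon - φ = 5.4165 - 2.32 = 3.0965 eV

Convert to Joules: KE_max = 3.0965 × 1.602×10⁻¹⁹ J = 4.9612e-19 J

Then use KE = ½mv² to find velocity:
v = √(2·KE/m) = √(2 × 4.9612e-19 J / 9.109e-31 kg)
v = 1.0437e+06 m/s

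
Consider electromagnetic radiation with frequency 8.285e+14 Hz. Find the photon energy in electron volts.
3.4264 eV

Using E = hf:

E = hf = (6.626×10⁻³⁴ J·s)(8.285e+14 Hz)
E = 3.4264 eV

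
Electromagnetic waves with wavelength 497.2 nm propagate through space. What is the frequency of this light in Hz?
6.0296e+14 Hz

Using the wave equation: c = fλ

Solving for frequency:
f = c/λ = (3×10⁸ m/s) / (497.2×10⁻⁹ m)
f = 6.0296e+14 Hz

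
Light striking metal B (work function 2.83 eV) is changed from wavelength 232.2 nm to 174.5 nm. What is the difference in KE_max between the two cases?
1.7656 eV

Using Einstein's equation: KE_max = hc/λ - φ

For λ₁ = 232.2 nm:
KE₁ = hc/λ₁ - φ = 5.3395 - 2.83 = 2.5095 eV

For λ₂ = 174.5 nm:
KE₂ = hc/λ₂ - φ = 7.1051 - 2.83 = 4.2751 eV

Change in KE:
ΔKE = KE₂ - KE₁ = 4.2751 - 2.5095 = 1.7656 eV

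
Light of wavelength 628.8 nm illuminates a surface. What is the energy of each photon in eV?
1.9718 eV

Using E = hf = hc/λ:

E = hc/λ = (6.626×10⁻³⁴ J·s)(3×10⁸ m/s) / (628.8×10⁻⁹ m)
E = 1.9718 eV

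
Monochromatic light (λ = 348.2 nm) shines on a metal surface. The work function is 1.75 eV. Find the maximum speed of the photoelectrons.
7.9809e+05 m/s

First, find the maximum kinetic energy:
E_photon = hc/λ = 3.5607 eV
KE_max = E_photon - φ = 3.5607 - 1.75 = 1.8107 eV

Convert to Joules: KE_max = 1.8107 × 1.602×10⁻¹⁹ J = 2.9011e-19 J

Then use KE = ½mv² to find velocity:
v = √(2·KE/m) = √(2 × 2.9011e-19 J / 9.109e-31 kg)
v = 7.9809e+05 m/s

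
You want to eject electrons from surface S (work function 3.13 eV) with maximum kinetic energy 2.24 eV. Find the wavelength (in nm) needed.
230.88 nm

From Einstein's equation: KE_max = hc/λ - φ

Rearranging for λ:
hc/λ = KE_max + φ
λ = hc/(KE_max + φ)

Required photon energy:
E_photon = KE_max + φ = 2.24 + 3.13 = 5.37 eV

Required wavelength:
λ = hc/E_photon = (6.626×10⁻³⁴)(3×10⁸) / (5.37 × 1.602×10⁻¹⁹)
λ = 230.88 nm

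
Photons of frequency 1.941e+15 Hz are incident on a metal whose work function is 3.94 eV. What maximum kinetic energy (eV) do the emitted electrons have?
4.0873 eV

Using Einstein's photoelectric equation: KE_max = hf - φ

First, calculate the photon energy:
E_photon = hf = (6.626×10⁻³⁴ J·s)(1.941e+15 Hz)
E_photon = 8.0273 eV

Then, the maximum kinetic energy:
KE_max = E_photon - φ = 8.0273 eV - 3.94 eV = 4.0873 eV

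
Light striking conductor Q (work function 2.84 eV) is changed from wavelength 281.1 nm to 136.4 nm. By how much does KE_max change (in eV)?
4.6791 eV

Using Einstein's equation: KE_max = hc/λ - φ

For λ₁ = 281.1 nm:
KE₁ = hc/λ₁ - φ = 4.4107 - 2.84 = 1.5707 eV

For λ₂ = 136.4 nm:
KE₂ = hc/λ₂ - φ = 9.0898 - 2.84 = 6.2498 eV

Change in KE:
ΔKE = KE₂ - KE₁ = 6.2498 - 1.5707 = 4.6791 eV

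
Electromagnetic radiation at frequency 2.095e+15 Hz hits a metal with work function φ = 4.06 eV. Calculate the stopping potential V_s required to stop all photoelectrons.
4.6042 V

The stopping potential V_s satisfies: eV_s = KE_max

First, find KE_max using Einstein's equation:
E_photon = hf = (6.626×10⁻³⁴ J·s)(2.095e+15 Hz) = 8.6642 eV
KE_max = E_photon - φ = 8.6642 - 4.06 = 4.6042 eV

Since eV_s = KE_max:
V_s = KE_max/e = 4.6042 V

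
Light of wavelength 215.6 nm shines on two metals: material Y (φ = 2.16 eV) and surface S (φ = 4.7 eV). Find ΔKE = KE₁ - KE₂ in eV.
2.5400 eV

Using KE_max = hc/λ - φ for each metal:

Photon energy: E = hc/λ = 5.7507 eV

For material Y (φ₁ = 2.16 eV):
KE₁ = E - φ₁ = 5.7507 - 2.16 = 3.5907 eV

For surface S (φ₂ = 4.7 eV):
KE₂ = E - φ₂ = 5.7507 - 4.7 = 1.0507 eV

Difference:
ΔKE = KE₁ - KE₂ = 3.5907 - 1.0507 = 2.5400 eV

Note: The difference equals the difference in work functions: 4.7 - 2.16 = 2.54 eV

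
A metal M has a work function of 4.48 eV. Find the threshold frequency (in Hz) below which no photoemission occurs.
1.0833e+15 Hz

The threshold frequency is when the photon energy equals the work function:
hf₀ = φ

Solving for f₀:
f₀ = φ/h = (4.48 eV × 1.602×10⁻¹⁹ J/eV) / (6.626×10⁻³⁴ J·s)
f₀ = 1.0833e+15 Hz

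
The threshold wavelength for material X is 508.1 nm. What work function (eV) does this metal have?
2.44 eV

At the threshold wavelength, photon energy equals work function:
φ = hc/λ₀

Calculating:
φ = (6.626×10⁻³⁴ J·s)(3×10⁸ m/s) / (508.1×10⁻⁹ m)
φ = 2.44 eV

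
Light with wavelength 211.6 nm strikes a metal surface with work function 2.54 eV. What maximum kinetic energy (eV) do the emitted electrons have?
3.3194 eV

Using Einstein's photoelectric equation: KE_max = hf - φ = hc/λ - φ

First, calculate the photon energy:
E_photon = hc/λ = (6.626×10⁻³⁴ J·s)(3×10⁸ m/s) / (211.6×10⁻⁹ m)
E_photon = 5.8594 eV

Then, the maximum kinetic energy:
KE_max = E_photon - φ = 5.8594 eV - 2.54 eV = 3.3194 eV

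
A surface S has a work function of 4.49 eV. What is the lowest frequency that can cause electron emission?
1.0857e+15 Hz

The threshold frequency is when the photon energy equals the work function:
hf₀ = φ

Solving for f₀:
f₀ = φ/h = (4.49 eV × 1.602×10⁻¹⁹ J/eV) / (6.626×10⁻³⁴ J·s)
f₀ = 1.0857e+15 Hz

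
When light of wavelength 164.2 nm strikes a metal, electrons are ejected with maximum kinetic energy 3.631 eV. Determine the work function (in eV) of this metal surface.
3.92 eV

From Einstein's photoelectric equation: KE_max = hf - φ = hc/λ - φ

Rearranging for φ:
φ = hc/λ - KE_max

Calculate photon energy:
E_photon = hc/λ = 7.5508 eV

Therefore:
φ = 7.5508 - 3.631 = 3.92 eV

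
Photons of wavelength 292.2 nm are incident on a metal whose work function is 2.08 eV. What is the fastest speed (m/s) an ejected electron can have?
8.7230e+05 m/s

First, find the maximum kinetic energy:
E_photon = hc/λ = 4.2431 eV
KE_max = E_photon - φ = 4.2431 - 2.08 = 2.1631 eV

Convert to Joules: KE_max = 2.1631 × 1.602×10⁻¹⁹ J = 3.4657e-19 J

Then use KE = ½mv² to find velocity:
v = √(2·KE/m) = √(2 × 3.4657e-19 J / 9.109e-31 kg)
v = 8.7230e+05 m/s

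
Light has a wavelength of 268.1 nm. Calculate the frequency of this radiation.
1.1182e+15 Hz

Using the wave equation: c = fλ

Solving for frequency:
f = c/λ = (3×10⁸ m/s) / (268.1×10⁻⁹ m)
f = 1.1182e+15 Hz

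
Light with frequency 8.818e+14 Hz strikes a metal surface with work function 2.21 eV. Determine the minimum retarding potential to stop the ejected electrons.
1.4368 V

The stopping potential V_s satisfies: eV_s = KE_max

First, find KE_max using Einstein's equation:
E_photon = hf = (6.626×10⁻³⁴ J·s)(8.818e+14 Hz) = 3.6468 eV
KE_max = E_photon - φ = 3.6468 - 2.21 = 1.4368 eV

Since eV_s = KE_max:
V_s = KE_max/e = 1.4368 V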